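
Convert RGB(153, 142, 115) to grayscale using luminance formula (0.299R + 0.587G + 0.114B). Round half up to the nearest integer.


Gray = 0.299×R + 0.587×G + 0.114×B
Gray = 0.299×153 + 0.587×142 + 0.114×115
Gray = 45.747 + 83.354 + 13.110
Gray = 142.211 → round half up → 142
Gray = 142


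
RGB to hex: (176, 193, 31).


R = 176 → B0 (hex)
G = 193 → C1 (hex)
B = 31 → 1F (hex)
Hex = #B0C11F


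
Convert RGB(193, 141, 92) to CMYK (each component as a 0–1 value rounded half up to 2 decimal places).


R'=193/255≈0.7569, G'=141/255≈0.5529, B'=92/255≈0.3608
K = 1 - max(R',G',B') = 1 - 193/255 = 62/255 = 0.24313… → 0.24
(1-R'-K)/(1-K) simplifies to (max-R)/max with max = 193:
C = (193-193)/193 = 0/193 = 0 → 0.00
M = (193-141)/193 = 52/193 = 0.26943… → 0.27
Y = (193-92)/193 = 101/193 = 0.52331… → 0.52
= CMYK(0.00, 0.27, 0.52, 0.24)


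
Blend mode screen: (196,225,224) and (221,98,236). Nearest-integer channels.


Screen: C = 255 - (255-A)×(255-B)/255, rounded to nearest integer
R: 255 - (255-196)×(255-221)/255 = 255 - 2006/255 ≈ 255 - 7.867 = 247.133 → 247
G: 255 - (255-225)×(255-98)/255 = 255 - 4710/255 ≈ 255 - 18.471 = 236.529 → 237
B: 255 - (255-224)×(255-236)/255 = 255 - 589/255 ≈ 255 - 2.310 = 252.690 → 253
= RGB(247, 237, 253)


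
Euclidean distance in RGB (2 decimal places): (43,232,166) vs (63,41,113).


d = √[(R₁-R₂)² + (G₁-G₂)² + (B₁-B₂)²]
d = √[(43-63)² + (232-41)² + (166-113)²]
d = √[400 + 36481 + 2809]
d = √39690
d ≈ 199.22


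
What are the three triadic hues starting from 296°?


Triadic: equally spaced at 120° intervals
H1 = 296°
H2 = (296 + 120) mod 360 = 56°
H3 = (296 + 240) mod 360 = 176°
Triadic = 296°, 56°, 176°


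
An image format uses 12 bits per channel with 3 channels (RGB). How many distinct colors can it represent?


Total bits = 12 bits/channel × 3 channels = 36 bits
Distinct colors = 2^36
= 68,719,476,736 colors


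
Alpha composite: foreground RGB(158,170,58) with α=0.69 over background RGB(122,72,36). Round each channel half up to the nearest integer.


C = α×F + (1-α)×B, with 1-α = 0.31
R: 0.69×158 + 0.31×122 = 109.02 + 37.82 = 146.84 → 147
G: 0.69×170 + 0.31×72 = 117.30 + 22.32 = 139.62 → 140
B: 0.69×58 + 0.31×36 = 40.02 + 11.16 = 51.18 → 51
= RGB(147, 140, 51)


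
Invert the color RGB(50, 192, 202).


Invert: (255-R, 255-G, 255-B)
R: 255-50 = 205
G: 255-192 = 63
B: 255-202 = 53
= RGB(205, 63, 53)


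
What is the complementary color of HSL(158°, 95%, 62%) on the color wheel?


Complement = opposite side of color wheel = hue + 180°
H' = (158 + 180) mod 360 = 338°
S and L unchanged.
= HSL(338°, 95%, 62%)


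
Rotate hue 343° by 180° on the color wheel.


New hue = (H + rotation) mod 360
New hue = (343 + 180) mod 360
= 523 mod 360
= 163°


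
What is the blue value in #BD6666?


Color: #BD6666
R = BD = 189
G = 66 = 102
B = 66 = 102
Blue = 102


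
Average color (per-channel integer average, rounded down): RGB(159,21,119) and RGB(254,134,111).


Midpoint: each channel = ⌊(C₁+C₂)/2⌋
R: ⌊(159+254)/2⌋ = 206
G: ⌊(21+134)/2⌋ = 77
B: ⌊(119+111)/2⌋ = 115
= RGB(206, 77, 115)


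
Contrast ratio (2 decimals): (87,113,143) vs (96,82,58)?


Linearize each sRGB channel c=v/255: c/12.92 if c ≤ 0.04045 else ((c+0.055)/1.055)^2.4
L = 0.2126×R_lin + 0.7152×G_lin + 0.0722×B_lin
Color 1 (87,113,143):
  R=87: 87/255≈0.3412 > 0.04045 → ((0.3412+0.055)/1.055)^2.4 ≈ 0.09531
  G=113: 113/255≈0.4431 > 0.04045 → ((0.4431+0.055)/1.055)^2.4 ≈ 0.16513
  B=143: 143/255≈0.5608 > 0.04045 → ((0.5608+0.055)/1.055)^2.4 ≈ 0.27468
  L1 = 0.2126×0.09531 + 0.7152×0.16513 + 0.0722×0.27468 ≈ 0.15820
Color 2 (96,82,58):
  R=96: 96/255≈0.3765 > 0.04045 → ((0.3765+0.055)/1.055)^2.4 ≈ 0.11697
  G=82: 82/255≈0.3216 > 0.04045 → ((0.3216+0.055)/1.055)^2.4 ≈ 0.08438
  B=58: 58/255≈0.2275 > 0.04045 → ((0.2275+0.055)/1.055)^2.4 ≈ 0.04231
  L2 = 0.2126×0.11697 + 0.7152×0.08438 + 0.0722×0.04231 ≈ 0.08827
Lighter = 0.15820, Darker = 0.08827
Ratio = (L_lighter + 0.05) / (L_darker + 0.05)
Ratio = (0.15820 + 0.05) / (0.08827 + 0.05) = 0.20820 / 0.13827 ≈ 1.5057
Ratio ≈ 1.51:1


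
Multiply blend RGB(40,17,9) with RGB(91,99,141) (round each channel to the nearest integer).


Multiply: C = A×B/255, rounded to nearest integer
R: 40×91/255 = 3640/255 ≈ 14.275 → 14
G: 17×99/255 = 1683/255 ≈ 6.600 → 7
B: 9×141/255 = 1269/255 ≈ 4.976 → 5
= RGB(14, 7, 5)


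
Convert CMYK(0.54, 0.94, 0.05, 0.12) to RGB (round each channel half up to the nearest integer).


R = 255 × (1-C) × (1-K) = 255 × 0.46 × 0.88 = 103.224 → 103
G = 255 × (1-M) × (1-K) = 255 × 0.06 × 0.88 = 13.464 → 13
B = 255 × (1-Y) × (1-K) = 255 × 0.95 × 0.88 = 213.18 → 213
= RGB(103, 13, 213)


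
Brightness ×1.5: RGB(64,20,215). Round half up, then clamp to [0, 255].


Multiply each channel by 1.5, round half up, clamp to [0, 255]
R: 64×1.5 = 96
G: 20×1.5 = 30
B: 215×1.5 = 322.5 → round → 323 → clamp → 255
= RGB(96, 30, 255)


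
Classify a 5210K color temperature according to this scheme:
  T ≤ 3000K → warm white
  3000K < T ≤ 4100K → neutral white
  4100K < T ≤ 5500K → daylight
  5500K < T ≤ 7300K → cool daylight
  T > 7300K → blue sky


Temperature: 5210K
4100K < 5210K ≤ 5500K → daylight
Classification: daylight


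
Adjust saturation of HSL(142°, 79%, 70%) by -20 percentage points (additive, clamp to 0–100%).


Original S = 79%
Adjustment = -20 percentage points
New S = 79 + (-20) = 59
Clamp to [0, 100] → 59
= HSL(142°, 59%, 70%)


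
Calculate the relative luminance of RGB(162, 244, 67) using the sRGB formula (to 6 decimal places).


Linearize each channel (sRGB transfer function): c = v/255; c_lin = c/12.92 if c ≤ 0.04045, else ((c+0.055)/1.055)^2.4
  R: 162/255 ≈ 0.635294 > 0.04045 → ((0.635294+0.055)/1.055)^2.4 ≈ 0.361307
  G: 244/255 ≈ 0.956863 > 0.04045 → ((0.956863+0.055)/1.055)^2.4 ≈ 0.904661
  B: 67/255 ≈ 0.262745 > 0.04045 → ((0.262745+0.055)/1.055)^2.4 ≈ 0.056128
R_lin = 0.361307, G_lin = 0.904661, B_lin = 0.056128
L = 0.2126×R + 0.7152×G + 0.0722×B
L = 0.2126×0.361307 + 0.7152×0.904661 + 0.0722×0.056128
L ≈ 0.727880


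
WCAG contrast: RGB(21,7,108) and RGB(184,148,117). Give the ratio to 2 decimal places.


Linearize each sRGB channel c=v/255: c/12.92 if c ≤ 0.04045 else ((c+0.055)/1.055)^2.4
L = 0.2126×R_lin + 0.7152×G_lin + 0.0722×B_lin
Color 1 (21,7,108):
  R=21: 21/255≈0.0824 > 0.04045 → ((0.0824+0.055)/1.055)^2.4 ≈ 0.00750
  G=7: 7/255≈0.0275 ≤ 0.04045 → 0.0275/12.92 ≈ 0.00212
  B=108: 108/255≈0.4235 > 0.04045 → ((0.4235+0.055)/1.055)^2.4 ≈ 0.14996
  L1 = 0.2126×0.00750 + 0.7152×0.00212 + 0.0722×0.14996 ≈ 0.01394
Color 2 (184,148,117):
  R=184: 184/255≈0.7216 > 0.04045 → ((0.7216+0.055)/1.055)^2.4 ≈ 0.47932
  G=148: 148/255≈0.5804 > 0.04045 → ((0.5804+0.055)/1.055)^2.4 ≈ 0.29614
  B=117: 117/255≈0.4588 > 0.04045 → ((0.4588+0.055)/1.055)^2.4 ≈ 0.17789
  L2 = 0.2126×0.47932 + 0.7152×0.29614 + 0.0722×0.17789 ≈ 0.32655
Lighter = 0.32655, Darker = 0.01394
Ratio = (L_lighter + 0.05) / (L_darker + 0.05)
Ratio = (0.32655 + 0.05) / (0.01394 + 0.05) = 0.37655 / 0.06394 ≈ 5.8889
Ratio ≈ 5.89:1


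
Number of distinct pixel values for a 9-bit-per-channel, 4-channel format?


Total bits = 9 bits/channel × 4 channels = 36 bits
Distinct pixel values = 2^36
= 68,719,476,736 pixel values


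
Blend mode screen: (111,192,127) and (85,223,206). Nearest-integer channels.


Screen: C = 255 - (255-A)×(255-B)/255, rounded to nearest integer
R: 255 - (255-111)×(255-85)/255 = 255 - 24480/255 ≈ 255 - 96.000 = 159.000 → 159
G: 255 - (255-192)×(255-223)/255 = 255 - 2016/255 ≈ 255 - 7.906 = 247.094 → 247
B: 255 - (255-127)×(255-206)/255 = 255 - 6272/255 ≈ 255 - 24.596 = 230.404 → 230
= RGB(159, 247, 230)


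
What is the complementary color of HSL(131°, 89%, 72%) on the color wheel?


Complement = opposite side of color wheel = hue + 180°
H' = (131 + 180) mod 360 = 311°
S and L unchanged.
= HSL(311°, 89%, 72%)


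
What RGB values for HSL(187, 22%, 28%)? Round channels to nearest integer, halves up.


H=187°, S=0.22, L=0.28
C = (1-|2L-1|)×S = (1-|-0.44|)×0.22 = 0.1232
H' = H/60 = 187/60 ≈ 3.1167; X = C×(1-|H' mod 2 - 1|) ≈ 0.1088
m = L - C/2 = 0.28 - 0.0616 = 0.2184
Sector ⌊H'⌋ = 3 → (R',G',B') = (0.0, ≈0.1088, 0.1232)
RGB = ((R'+m)×255, (G'+m)×255, (B'+m)×255) = (55.692, 83.4428, 87.108)
Round half up → RGB(56, 83, 87)


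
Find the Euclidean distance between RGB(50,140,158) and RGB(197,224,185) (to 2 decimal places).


d = √[(R₁-R₂)² + (G₁-G₂)² + (B₁-B₂)²]
d = √[(50-197)² + (140-224)² + (158-185)²]
d = √[21609 + 7056 + 729]
d = √29394
d ≈ 171.45


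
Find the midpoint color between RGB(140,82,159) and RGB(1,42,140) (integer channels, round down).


Midpoint: each channel = ⌊(C₁+C₂)/2⌋
R: ⌊(140+1)/2⌋ = 70
G: ⌊(82+42)/2⌋ = 62
B: ⌊(159+140)/2⌋ = 149
= RGB(70, 62, 149)


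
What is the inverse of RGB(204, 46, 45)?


Invert: (255-R, 255-G, 255-B)
R: 255-204 = 51
G: 255-46 = 209
B: 255-45 = 210
= RGB(51, 209, 210)


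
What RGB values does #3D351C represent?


3D → 61 (R)
35 → 53 (G)
1C → 28 (B)
= RGB(61, 53, 28)


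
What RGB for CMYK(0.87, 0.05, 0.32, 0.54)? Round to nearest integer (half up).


R = 255 × (1-C) × (1-K) = 255 × 0.13 × 0.46 = 15.249 → 15
G = 255 × (1-M) × (1-K) = 255 × 0.95 × 0.46 = 111.435 → 111
B = 255 × (1-Y) × (1-K) = 255 × 0.68 × 0.46 = 79.764 → 80
= RGB(15, 111, 80)


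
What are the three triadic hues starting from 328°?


Triadic: equally spaced at 120° intervals
H1 = 328°
H2 = (328 + 120) mod 360 = 88°
H3 = (328 + 240) mod 360 = 208°
Triadic = 328°, 88°, 208°


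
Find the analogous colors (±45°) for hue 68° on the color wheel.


Base hue: 68°
Left analog: (68 - 45) mod 360 = 23°
Right analog: (68 + 45) mod 360 = 113°
Analogous hues = 23° and 113°


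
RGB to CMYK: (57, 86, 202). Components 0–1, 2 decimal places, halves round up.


R'=57/255≈0.2235, G'=86/255≈0.3373, B'=202/255≈0.7922
K = 1 - max(R',G',B') = 1 - 202/255 = 53/255 = 0.20784… → 0.21
(1-R'-K)/(1-K) simplifies to (max-R)/max with max = 202:
C = (202-57)/202 = 145/202 = 0.71782… → 0.72
M = (202-86)/202 = 116/202 = 0.57425… → 0.57
Y = (202-202)/202 = 0/202 = 0 → 0.00
= CMYK(0.72, 0.57, 0.00, 0.21)


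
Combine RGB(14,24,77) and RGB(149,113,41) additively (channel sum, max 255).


Additive: each channel = min(255, C₁+C₂)
R: 14+149 = 163 → 163
G: 24+113 = 137 → 137
B: 77+41 = 118 → 118
= RGB(163, 137, 118)


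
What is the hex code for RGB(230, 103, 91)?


R = 230 → E6 (hex)
G = 103 → 67 (hex)
B = 91 → 5B (hex)
Hex = #E6675B


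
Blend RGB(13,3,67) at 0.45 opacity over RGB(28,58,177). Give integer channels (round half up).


C = α×F + (1-α)×B, with 1-α = 0.55
R: 0.45×13 + 0.55×28 = 5.85 + 15.40 = 21.25 → 21
G: 0.45×3 + 0.55×58 = 1.35 + 31.90 = 33.25 → 33
B: 0.45×67 + 0.55×177 = 30.15 + 97.35 = 127.50 → 128
= RGB(21, 33, 128)


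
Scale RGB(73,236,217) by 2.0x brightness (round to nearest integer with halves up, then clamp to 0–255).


Multiply each channel by 2.0, round half up, clamp to [0, 255]
R: 73×2.0 = 146
G: 236×2.0 = 472 → clamp → 255
B: 217×2.0 = 434 → clamp → 255
= RGB(146, 255, 255)


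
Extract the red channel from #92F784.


Color: #92F784
R = 92 = 146
G = F7 = 247
B = 84 = 132
Red = 146


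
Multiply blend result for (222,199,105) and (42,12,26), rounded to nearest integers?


Multiply: C = A×B/255, rounded to nearest integer
R: 222×42/255 = 9324/255 ≈ 36.565 → 37
G: 199×12/255 = 2388/255 ≈ 9.365 → 9
B: 105×26/255 = 2730/255 ≈ 10.706 → 11
= RGB(37, 9, 11)


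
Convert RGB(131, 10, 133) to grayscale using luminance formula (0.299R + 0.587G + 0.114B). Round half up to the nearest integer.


Gray = 0.299×R + 0.587×G + 0.114×B
Gray = 0.299×131 + 0.587×10 + 0.114×133
Gray = 39.169 + 5.870 + 15.162
Gray = 60.201 → round half up → 60
Gray = 60


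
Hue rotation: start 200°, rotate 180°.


New hue = (H + rotation) mod 360
New hue = (200 + 180) mod 360
= 380 mod 360
= 20°


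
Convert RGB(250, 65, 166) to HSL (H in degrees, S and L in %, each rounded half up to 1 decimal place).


Normalize: R'=250/255≈0.9804, G'=65/255≈0.2549, B'=166/255≈0.6510
Max=250/255, Min=65/255, Δ=Max-Min=185/255
L = (Max+Min)/2 = (250+65)/510 = 315/510 = 0.61764… → L = 61.8%
L > 0.5 → S = Δ/(2-Max-Min) = 185/(510-250-65) = 185/195 = 0.94871… → S = 94.9%
(the 1/255 factors cancel in S and H, so raw channel differences can be used)
Max is R' → H = 60 × (((G-B)/Δ) mod 6) = 60 × (((65-166)/185) mod 6)
  (-101)/185 = -0.5459…; negative, so add 6 → 5.4540…
  H = 60 × 5.4540… = 327.243…° → H = 327.2°
= HSL(327.2°, 94.9%, 61.8%)


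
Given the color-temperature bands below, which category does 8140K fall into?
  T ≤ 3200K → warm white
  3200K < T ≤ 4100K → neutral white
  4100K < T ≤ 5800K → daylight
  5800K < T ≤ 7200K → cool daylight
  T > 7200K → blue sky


Temperature: 8140K
8140K > 7200K → blue sky
Classification: blue sky


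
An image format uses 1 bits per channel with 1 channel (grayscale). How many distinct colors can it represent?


Total bits = 1 bits/channel × 1 channels = 1 bits
Distinct colors = 2^1
= 2 colors


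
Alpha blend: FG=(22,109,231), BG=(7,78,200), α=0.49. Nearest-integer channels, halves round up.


C = α×F + (1-α)×B, with 1-α = 0.51
R: 0.49×22 + 0.51×7 = 10.78 + 3.57 = 14.35 → 14
G: 0.49×109 + 0.51×78 = 53.41 + 39.78 = 93.19 → 93
B: 0.49×231 + 0.51×200 = 113.19 + 102.00 = 215.19 → 215
= RGB(14, 93, 215)


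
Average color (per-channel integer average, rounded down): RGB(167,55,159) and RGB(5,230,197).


Midpoint: each channel = ⌊(C₁+C₂)/2⌋
R: ⌊(167+5)/2⌋ = 86
G: ⌊(55+230)/2⌋ = 142
B: ⌊(159+197)/2⌋ = 178
= RGB(86, 142, 178)


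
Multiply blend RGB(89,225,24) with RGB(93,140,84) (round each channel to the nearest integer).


Multiply: C = A×B/255, rounded to nearest integer
R: 89×93/255 = 8277/255 ≈ 32.459 → 32
G: 225×140/255 = 31500/255 ≈ 123.529 → 124
B: 24×84/255 = 2016/255 ≈ 7.906 → 8
= RGB(32, 124, 8)


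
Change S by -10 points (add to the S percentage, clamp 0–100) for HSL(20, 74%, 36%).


Original S = 74%
Adjustment = -10 percentage points
New S = 74 + (-10) = 64
Clamp to [0, 100] → 64
= HSL(20°, 64%, 36%)


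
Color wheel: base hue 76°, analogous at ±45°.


Base hue: 76°
Left analog: (76 - 45) mod 360 = 31°
Right analog: (76 + 45) mod 360 = 121°
Analogous hues = 31° and 121°


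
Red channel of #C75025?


Color: #C75025
R = C7 = 199
G = 50 = 80
B = 25 = 37
Red = 199


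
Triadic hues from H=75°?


Triadic: equally spaced at 120° intervals
H1 = 75°
H2 = (75 + 120) mod 360 = 195°
H3 = (75 + 240) mod 360 = 315°
Triadic = 75°, 195°, 315°


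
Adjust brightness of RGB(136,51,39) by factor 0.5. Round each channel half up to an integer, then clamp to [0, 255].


Multiply each channel by 0.5, round half up, clamp to [0, 255]
R: 136×0.5 = 68
G: 51×0.5 = 25.5 → round → 26
B: 39×0.5 = 19.5 → round → 20
= RGB(68, 26, 20)


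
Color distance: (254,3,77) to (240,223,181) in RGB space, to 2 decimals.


d = √[(R₁-R₂)² + (G₁-G₂)² + (B₁-B₂)²]
d = √[(254-240)² + (3-223)² + (77-181)²]
d = √[196 + 48400 + 10816]
d = √59412
d ≈ 243.75


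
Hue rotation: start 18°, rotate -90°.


New hue = (H + rotation) mod 360
New hue = (18 -90) mod 360
= -72 mod 360
= 288°


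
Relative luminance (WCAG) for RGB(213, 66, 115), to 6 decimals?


Linearize each channel (sRGB transfer function): c = v/255; c_lin = c/12.92 if c ≤ 0.04045, else ((c+0.055)/1.055)^2.4
  R: 213/255 ≈ 0.835294 > 0.04045 → ((0.835294+0.055)/1.055)^2.4 ≈ 0.665387
  G: 66/255 ≈ 0.258824 > 0.04045 → ((0.258824+0.055)/1.055)^2.4 ≈ 0.054480
  B: 115/255 ≈ 0.450980 > 0.04045 → ((0.450980+0.055)/1.055)^2.4 ≈ 0.171441
R_lin = 0.665387, G_lin = 0.054480, B_lin = 0.171441
L = 0.2126×R + 0.7152×G + 0.0722×B
L = 0.2126×0.665387 + 0.7152×0.054480 + 0.0722×0.171441
L ≈ 0.192804


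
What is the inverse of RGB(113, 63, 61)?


Invert: (255-R, 255-G, 255-B)
R: 255-113 = 142
G: 255-63 = 192
B: 255-61 = 194
= RGB(142, 192, 194)


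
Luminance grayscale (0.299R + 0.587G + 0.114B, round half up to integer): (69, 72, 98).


Gray = 0.299×R + 0.587×G + 0.114×B
Gray = 0.299×69 + 0.587×72 + 0.114×98
Gray = 20.631 + 42.264 + 11.172
Gray = 74.067 → round half up → 74
Gray = 74


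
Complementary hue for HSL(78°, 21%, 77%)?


Complement = opposite side of color wheel = hue + 180°
H' = (78 + 180) mod 360 = 258°
S and L unchanged.
= HSL(258°, 21%, 77%)


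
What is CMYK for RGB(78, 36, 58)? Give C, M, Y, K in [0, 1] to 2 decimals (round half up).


R'=78/255≈0.3059, G'=36/255≈0.1412, B'=58/255≈0.2275
K = 1 - max(R',G',B') = 1 - 78/255 = 177/255 = 0.69411… → 0.69
(1-R'-K)/(1-K) simplifies to (max-R)/max with max = 78:
C = (78-78)/78 = 0/78 = 0 → 0.00
M = (78-36)/78 = 42/78 = 0.53846… → 0.54
Y = (78-58)/78 = 20/78 = 0.25641… → 0.26
= CMYK(0.00, 0.54, 0.26, 0.69)


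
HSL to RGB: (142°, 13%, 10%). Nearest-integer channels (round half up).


H=142°, S=0.13, L=0.10
C = (1-|2L-1|)×S = (1-|-0.80|)×0.13 = 0.026
H' = H/60 = 142/60 ≈ 2.3667; X = C×(1-|H' mod 2 - 1|) ≈ 0.0095
m = L - C/2 = 0.10 - 0.013 = 0.087
Sector ⌊H'⌋ = 2 → (R',G',B') = (0.0, 0.026, ≈0.0095)
RGB = ((R'+m)×255, (G'+m)×255, (B'+m)×255) = (22.185, 28.815, 24.616)
Round half up → RGB(22, 29, 25)


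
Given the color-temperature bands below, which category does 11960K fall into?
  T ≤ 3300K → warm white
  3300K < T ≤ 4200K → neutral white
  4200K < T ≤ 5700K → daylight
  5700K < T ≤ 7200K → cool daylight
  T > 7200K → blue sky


Temperature: 11960K
11960K > 7200K → blue sky
Classification: blue sky


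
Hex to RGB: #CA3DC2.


CA → 202 (R)
3D → 61 (G)
C2 → 194 (B)
= RGB(202, 61, 194)


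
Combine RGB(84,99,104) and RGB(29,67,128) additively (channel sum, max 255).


Additive: each channel = min(255, C₁+C₂)
R: 84+29 = 113 → 113
G: 99+67 = 166 → 166
B: 104+128 = 232 → 232
= RGB(113, 166, 232)


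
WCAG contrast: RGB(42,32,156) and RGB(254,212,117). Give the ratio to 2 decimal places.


Linearize each sRGB channel c=v/255: c/12.92 if c ≤ 0.04045 else ((c+0.055)/1.055)^2.4
L = 0.2126×R_lin + 0.7152×G_lin + 0.0722×B_lin
Color 1 (42,32,156):
  R=42: 42/255≈0.1647 > 0.04045 → ((0.1647+0.055)/1.055)^2.4 ≈ 0.02315
  G=32: 32/255≈0.1255 > 0.04045 → ((0.1255+0.055)/1.055)^2.4 ≈ 0.01444
  B=156: 156/255≈0.6118 > 0.04045 → ((0.6118+0.055)/1.055)^2.4 ≈ 0.33245
  L1 = 0.2126×0.02315 + 0.7152×0.01444 + 0.0722×0.33245 ≈ 0.03926
Color 2 (254,212,117):
  R=254: 254/255≈0.9961 > 0.04045 → ((0.9961+0.055)/1.055)^2.4 ≈ 0.99110
  G=212: 212/255≈0.8314 > 0.04045 → ((0.8314+0.055)/1.055)^2.4 ≈ 0.65837
  B=117: 117/255≈0.4588 > 0.04045 → ((0.4588+0.055)/1.055)^2.4 ≈ 0.17789
  L2 = 0.2126×0.99110 + 0.7152×0.65837 + 0.0722×0.17789 ≈ 0.69442
Lighter = 0.69442, Darker = 0.03926
Ratio = (L_lighter + 0.05) / (L_darker + 0.05)
Ratio = (0.69442 + 0.05) / (0.03926 + 0.05) = 0.74442 / 0.08926 ≈ 8.3403
Ratio ≈ 8.34:1


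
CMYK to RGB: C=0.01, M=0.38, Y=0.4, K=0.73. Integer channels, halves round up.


R = 255 × (1-C) × (1-K) = 255 × 0.99 × 0.27 = 68.1615 → 68
G = 255 × (1-M) × (1-K) = 255 × 0.62 × 0.27 = 42.687 → 43
B = 255 × (1-Y) × (1-K) = 255 × 0.60 × 0.27 = 41.31 → 41
= RGB(68, 43, 41)


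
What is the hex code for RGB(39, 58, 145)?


R = 39 → 27 (hex)
G = 58 → 3A (hex)
B = 145 → 91 (hex)
Hex = #273A91


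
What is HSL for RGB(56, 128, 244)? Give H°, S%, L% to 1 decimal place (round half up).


Normalize: R'=56/255≈0.2196, G'=128/255≈0.5020, B'=244/255≈0.9569
Max=244/255, Min=56/255, Δ=Max-Min=188/255
L = (Max+Min)/2 = (244+56)/510 = 300/510 = 0.58823… → L = 58.8%
L > 0.5 → S = Δ/(2-Max-Min) = 188/(510-244-56) = 188/210 = 0.89523… → S = 89.5%
(the 1/255 factors cancel in S and H, so raw channel differences can be used)
Max is B' → H = 60 × ((R-G)/Δ + 4) = 60 × ((56-128)/188 + 4)
  -72/188 + 4 = -0.3829… + 4 = 3.6170…
  H = 60 × 3.6170… = 217.021…° → H = 217.0°
= HSL(217.0°, 89.5%, 58.8%)


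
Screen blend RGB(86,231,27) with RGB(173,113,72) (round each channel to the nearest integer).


Screen: C = 255 - (255-A)×(255-B)/255, rounded to nearest integer
R: 255 - (255-86)×(255-173)/255 = 255 - 13858/255 ≈ 255 - 54.345 = 200.655 → 201
G: 255 - (255-231)×(255-113)/255 = 255 - 3408/255 ≈ 255 - 13.365 = 241.635 → 242
B: 255 - (255-27)×(255-72)/255 = 255 - 41724/255 ≈ 255 - 163.624 = 91.376 → 91
= RGB(201, 242, 91)


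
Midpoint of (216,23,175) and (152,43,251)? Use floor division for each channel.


Midpoint: each channel = ⌊(C₁+C₂)/2⌋
R: ⌊(216+152)/2⌋ = 184
G: ⌊(23+43)/2⌋ = 33
B: ⌊(175+251)/2⌋ = 213
= RGB(184, 33, 213)


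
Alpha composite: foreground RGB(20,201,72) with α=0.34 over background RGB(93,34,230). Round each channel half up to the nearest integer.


C = α×F + (1-α)×B, with 1-α = 0.66
R: 0.34×20 + 0.66×93 = 6.80 + 61.38 = 68.18 → 68
G: 0.34×201 + 0.66×34 = 68.34 + 22.44 = 90.78 → 91
B: 0.34×72 + 0.66×230 = 24.48 + 151.80 = 176.28 → 176
= RGB(68, 91, 176)


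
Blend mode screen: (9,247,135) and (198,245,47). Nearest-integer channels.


Screen: C = 255 - (255-A)×(255-B)/255, rounded to nearest integer
R: 255 - (255-9)×(255-198)/255 = 255 - 14022/255 ≈ 255 - 54.988 = 200.012 → 200
G: 255 - (255-247)×(255-245)/255 = 255 - 80/255 ≈ 255 - 0.314 = 254.686 → 255
B: 255 - (255-135)×(255-47)/255 = 255 - 24960/255 ≈ 255 - 97.882 = 157.118 → 157
= RGB(200, 255, 157)


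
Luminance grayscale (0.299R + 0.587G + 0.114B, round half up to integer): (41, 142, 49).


Gray = 0.299×R + 0.587×G + 0.114×B
Gray = 0.299×41 + 0.587×142 + 0.114×49
Gray = 12.259 + 83.354 + 5.586
Gray = 101.199 → round half up → 101
Gray = 101


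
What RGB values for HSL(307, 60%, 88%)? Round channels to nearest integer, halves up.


H=307°, S=0.60, L=0.88
C = (1-|2L-1|)×S = (1-|0.76|)×0.60 = 0.144
H' = H/60 = 307/60 ≈ 5.1167; X = C×(1-|H' mod 2 - 1|) = 0.1272
m = L - C/2 = 0.88 - 0.072 = 0.808
Sector ⌊H'⌋ = 5 → (R',G',B') = (0.144, 0.0, 0.1272)
RGB = ((R'+m)×255, (G'+m)×255, (B'+m)×255) = (242.76, 206.04, 238.476)
Round half up → RGB(243, 206, 238)


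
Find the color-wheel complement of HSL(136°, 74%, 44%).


Complement = opposite side of color wheel = hue + 180°
H' = (136 + 180) mod 360 = 316°
S and L unchanged.
= HSL(316°, 74%, 44%)


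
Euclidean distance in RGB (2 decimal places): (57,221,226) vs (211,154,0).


d = √[(R₁-R₂)² + (G₁-G₂)² + (B₁-B₂)²]
d = √[(57-211)² + (221-154)² + (226-0)²]
d = √[23716 + 4489 + 51076]
d = √79281
d ≈ 281.57


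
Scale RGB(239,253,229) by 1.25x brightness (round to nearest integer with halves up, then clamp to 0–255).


Multiply each channel by 1.25, round half up, clamp to [0, 255]
R: 239×1.25 = 298.75 → round → 299 → clamp → 255
G: 253×1.25 = 316.25 → round → 316 → clamp → 255
B: 229×1.25 = 286.25 → round → 286 → clamp → 255
= RGB(255, 255, 255)


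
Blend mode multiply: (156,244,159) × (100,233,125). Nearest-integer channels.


Multiply: C = A×B/255, rounded to nearest integer
R: 156×100/255 = 15600/255 ≈ 61.176 → 61
G: 244×233/255 = 56852/255 ≈ 222.949 → 223
B: 159×125/255 = 19875/255 ≈ 77.941 → 78
= RGB(61, 223, 78)


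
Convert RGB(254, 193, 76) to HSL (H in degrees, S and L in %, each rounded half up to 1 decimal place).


Normalize: R'=254/255≈0.9961, G'=193/255≈0.7569, B'=76/255≈0.2980
Max=254/255, Min=76/255, Δ=Max-Min=178/255
L = (Max+Min)/2 = (254+76)/510 = 330/510 = 0.64705… → L = 64.7%
L > 0.5 → S = Δ/(2-Max-Min) = 178/(510-254-76) = 178/180 = 0.98888… → S = 98.9%
(the 1/255 factors cancel in S and H, so raw channel differences can be used)
Max is R' → H = 60 × (((G-B)/Δ) mod 6) = 60 × (((193-76)/178) mod 6)
  117/178 = 0.6573…
  H = 60 × 0.6573… = 39.438…° → H = 39.4°
= HSL(39.4°, 98.9%, 64.7%)


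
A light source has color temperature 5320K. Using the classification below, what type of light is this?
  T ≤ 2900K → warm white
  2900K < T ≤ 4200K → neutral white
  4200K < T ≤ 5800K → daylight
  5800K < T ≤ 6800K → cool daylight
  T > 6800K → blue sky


Temperature: 5320K
4200K < 5320K ≤ 5800K → daylight
Classification: daylight


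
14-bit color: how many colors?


Colors = 2^bits = 2^14
= 16,384 colors


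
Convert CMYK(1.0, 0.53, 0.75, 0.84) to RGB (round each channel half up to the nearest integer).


R = 255 × (1-C) × (1-K) = 255 × 0.00 × 0.16 = 0
G = 255 × (1-M) × (1-K) = 255 × 0.47 × 0.16 = 19.176 → 19
B = 255 × (1-Y) × (1-K) = 255 × 0.25 × 0.16 = 10.2 → 10
= RGB(0, 19, 10)


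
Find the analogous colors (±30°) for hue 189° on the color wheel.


Base hue: 189°
Left analog: (189 - 30) mod 360 = 159°
Right analog: (189 + 30) mod 360 = 219°
Analogous hues = 159° and 219°


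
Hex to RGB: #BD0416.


BD → 189 (R)
04 → 4 (G)
16 → 22 (B)
= RGB(189, 4, 22)


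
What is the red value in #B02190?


Color: #B02190
R = B0 = 176
G = 21 = 33
B = 90 = 144
Red = 176


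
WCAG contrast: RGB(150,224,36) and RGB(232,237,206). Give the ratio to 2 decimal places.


Linearize each sRGB channel c=v/255: c/12.92 if c ≤ 0.04045 else ((c+0.055)/1.055)^2.4
L = 0.2126×R_lin + 0.7152×G_lin + 0.0722×B_lin
Color 1 (150,224,36):
  R=150: 150/255≈0.5882 > 0.04045 → ((0.5882+0.055)/1.055)^2.4 ≈ 0.30499
  G=224: 224/255≈0.8784 > 0.04045 → ((0.8784+0.055)/1.055)^2.4 ≈ 0.74540
  B=36: 36/255≈0.1412 > 0.04045 → ((0.1412+0.055)/1.055)^2.4 ≈ 0.01764
  L1 = 0.2126×0.30499 + 0.7152×0.74540 + 0.0722×0.01764 ≈ 0.59923
Color 2 (232,237,206):
  R=232: 232/255≈0.9098 > 0.04045 → ((0.9098+0.055)/1.055)^2.4 ≈ 0.80695
  G=237: 237/255≈0.9294 > 0.04045 → ((0.9294+0.055)/1.055)^2.4 ≈ 0.84687
  B=206: 206/255≈0.8078 > 0.04045 → ((0.8078+0.055)/1.055)^2.4 ≈ 0.61721
  L2 = 0.2126×0.80695 + 0.7152×0.84687 + 0.0722×0.61721 ≈ 0.82180
Lighter = 0.82180, Darker = 0.59923
Ratio = (L_lighter + 0.05) / (L_darker + 0.05)
Ratio = (0.82180 + 0.05) / (0.59923 + 0.05) = 0.87180 / 0.64923 ≈ 1.3428
Ratio ≈ 1.34:1


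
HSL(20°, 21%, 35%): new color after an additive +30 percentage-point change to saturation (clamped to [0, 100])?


Original S = 21%
Adjustment = +30 percentage points
New S = 21 + (30) = 51
Clamp to [0, 100] → 51
= HSL(20°, 51%, 35%)


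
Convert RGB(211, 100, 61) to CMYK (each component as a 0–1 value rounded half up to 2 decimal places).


R'=211/255≈0.8275, G'=100/255≈0.3922, B'=61/255≈0.2392
K = 1 - max(R',G',B') = 1 - 211/255 = 44/255 = 0.17254… → 0.17
(1-R'-K)/(1-K) simplifies to (max-R)/max with max = 211:
C = (211-211)/211 = 0/211 = 0 → 0.00
M = (211-100)/211 = 111/211 = 0.52606… → 0.53
Y = (211-61)/211 = 150/211 = 0.71090… → 0.71
= CMYK(0.00, 0.53, 0.71, 0.17)


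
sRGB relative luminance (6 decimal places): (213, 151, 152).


Linearize each channel (sRGB transfer function): c = v/255; c_lin = c/12.92 if c ≤ 0.04045, else ((c+0.055)/1.055)^2.4
  R: 213/255 ≈ 0.835294 > 0.04045 → ((0.835294+0.055)/1.055)^2.4 ≈ 0.665387
  G: 151/255 ≈ 0.592157 > 0.04045 → ((0.592157+0.055)/1.055)^2.4 ≈ 0.309469
  B: 152/255 ≈ 0.596078 > 0.04045 → ((0.596078+0.055)/1.055)^2.4 ≈ 0.313989
R_lin = 0.665387, G_lin = 0.309469, B_lin = 0.313989
L = 0.2126×R + 0.7152×G + 0.0722×B
L = 0.2126×0.665387 + 0.7152×0.309469 + 0.0722×0.313989
L ≈ 0.385463


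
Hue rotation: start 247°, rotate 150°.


New hue = (H + rotation) mod 360
New hue = (247 + 150) mod 360
= 397 mod 360
= 37°


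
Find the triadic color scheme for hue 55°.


Triadic: equally spaced at 120° intervals
H1 = 55°
H2 = (55 + 120) mod 360 = 175°
H3 = (55 + 240) mod 360 = 295°
Triadic = 55°, 175°, 295°


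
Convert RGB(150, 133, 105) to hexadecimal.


R = 150 → 96 (hex)
G = 133 → 85 (hex)
B = 105 → 69 (hex)
Hex = #968569


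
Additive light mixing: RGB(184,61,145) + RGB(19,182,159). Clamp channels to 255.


Additive: each channel = min(255, C₁+C₂)
R: 184+19 = 203 → 203
G: 61+182 = 243 → 243
B: 145+159 = 304 → 255
= RGB(203, 243, 255)


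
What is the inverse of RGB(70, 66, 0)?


Invert: (255-R, 255-G, 255-B)
R: 255-70 = 185
G: 255-66 = 189
B: 255-0 = 255
= RGB(185, 189, 255)


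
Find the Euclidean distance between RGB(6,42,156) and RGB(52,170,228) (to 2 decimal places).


d = √[(R₁-R₂)² + (G₁-G₂)² + (B₁-B₂)²]
d = √[(6-52)² + (42-170)² + (156-228)²]
d = √[2116 + 16384 + 5184]
d = √23684
d ≈ 153.90


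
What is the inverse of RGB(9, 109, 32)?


Invert: (255-R, 255-G, 255-B)
R: 255-9 = 246
G: 255-109 = 146
B: 255-32 = 223
= RGB(246, 146, 223)


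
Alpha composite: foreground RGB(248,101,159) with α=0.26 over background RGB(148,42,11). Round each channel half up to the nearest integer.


C = α×F + (1-α)×B, with 1-α = 0.74
R: 0.26×248 + 0.74×148 = 64.48 + 109.52 = 174.00 → 174
G: 0.26×101 + 0.74×42 = 26.26 + 31.08 = 57.34 → 57
B: 0.26×159 + 0.74×11 = 41.34 + 8.14 = 49.48 → 49
= RGB(174, 57, 49)


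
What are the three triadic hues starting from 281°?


Triadic: equally spaced at 120° intervals
H1 = 281°
H2 = (281 + 120) mod 360 = 41°
H3 = (281 + 240) mod 360 = 161°
Triadic = 281°, 41°, 161°


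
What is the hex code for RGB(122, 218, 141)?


R = 122 → 7A (hex)
G = 218 → DA (hex)
B = 141 → 8D (hex)
Hex = #7ADA8D


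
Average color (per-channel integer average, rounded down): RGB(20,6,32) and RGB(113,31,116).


Midpoint: each channel = ⌊(C₁+C₂)/2⌋
R: ⌊(20+113)/2⌋ = 66
G: ⌊(6+31)/2⌋ = 18
B: ⌊(32+116)/2⌋ = 74
= RGB(66, 18, 74)


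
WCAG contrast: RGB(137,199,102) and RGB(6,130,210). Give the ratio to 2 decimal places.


Linearize each sRGB channel c=v/255: c/12.92 if c ≤ 0.04045 else ((c+0.055)/1.055)^2.4
L = 0.2126×R_lin + 0.7152×G_lin + 0.0722×B_lin
Color 1 (137,199,102):
  R=137: 137/255≈0.5373 > 0.04045 → ((0.5373+0.055)/1.055)^2.4 ≈ 0.25016
  G=199: 199/255≈0.7804 > 0.04045 → ((0.7804+0.055)/1.055)^2.4 ≈ 0.57112
  B=102: 102/255≈0.4000 > 0.04045 → ((0.4000+0.055)/1.055)^2.4 ≈ 0.13287
  L1 = 0.2126×0.25016 + 0.7152×0.57112 + 0.0722×0.13287 ≈ 0.47125
Color 2 (6,130,210):
  R=6: 6/255≈0.0235 ≤ 0.04045 → 0.0235/12.92 ≈ 0.00182
  G=130: 130/255≈0.5098 > 0.04045 → ((0.5098+0.055)/1.055)^2.4 ≈ 0.22323
  B=210: 210/255≈0.8235 > 0.04045 → ((0.8235+0.055)/1.055)^2.4 ≈ 0.64448
  L2 = 0.2126×0.00182 + 0.7152×0.22323 + 0.0722×0.64448 ≈ 0.20657
Lighter = 0.47125, Darker = 0.20657
Ratio = (L_lighter + 0.05) / (L_darker + 0.05)
Ratio = (0.47125 + 0.05) / (0.20657 + 0.05) = 0.52125 / 0.25657 ≈ 2.0316
Ratio ≈ 2.03:1


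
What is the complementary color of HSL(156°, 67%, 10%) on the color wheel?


Complement = opposite side of color wheel = hue + 180°
H' = (156 + 180) mod 360 = 336°
S and L unchanged.
= HSL(336°, 67%, 10%)


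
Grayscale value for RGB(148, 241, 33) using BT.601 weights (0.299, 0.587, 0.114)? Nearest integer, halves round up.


Gray = 0.299×R + 0.587×G + 0.114×B
Gray = 0.299×148 + 0.587×241 + 0.114×33
Gray = 44.252 + 141.467 + 3.762
Gray = 189.481 → round half up → 189
Gray = 189


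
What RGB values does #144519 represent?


14 → 20 (R)
45 → 69 (G)
19 → 25 (B)
= RGB(20, 69, 25)


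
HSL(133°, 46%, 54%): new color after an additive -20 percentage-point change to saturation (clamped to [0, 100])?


Original S = 46%
Adjustment = -20 percentage points
New S = 46 + (-20) = 26
Clamp to [0, 100] → 26
= HSL(133°, 26%, 54%)


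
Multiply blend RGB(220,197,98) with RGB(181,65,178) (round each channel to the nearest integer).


Multiply: C = A×B/255, rounded to nearest integer
R: 220×181/255 = 39820/255 ≈ 156.157 → 156
G: 197×65/255 = 12805/255 ≈ 50.216 → 50
B: 98×178/255 = 17444/255 ≈ 68.408 → 68
= RGB(156, 50, 68)


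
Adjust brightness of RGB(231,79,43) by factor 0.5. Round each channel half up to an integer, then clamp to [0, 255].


Multiply each channel by 0.5, round half up, clamp to [0, 255]
R: 231×0.5 = 115.5 → round → 116
G: 79×0.5 = 39.5 → round → 40
B: 43×0.5 = 21.5 → round → 22
= RGB(116, 40, 22)


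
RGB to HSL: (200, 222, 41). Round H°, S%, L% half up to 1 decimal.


Normalize: R'=200/255≈0.7843, G'=222/255≈0.8706, B'=41/255≈0.1608
Max=222/255, Min=41/255, Δ=Max-Min=181/255
L = (Max+Min)/2 = (222+41)/510 = 263/510 = 0.51568… → L = 51.6%
L > 0.5 → S = Δ/(2-Max-Min) = 181/(510-222-41) = 181/247 = 0.73279… → S = 73.3%
(the 1/255 factors cancel in S and H, so raw channel differences can be used)
Max is G' → H = 60 × ((B-R)/Δ + 2) = 60 × ((41-200)/181 + 2)
  -159/181 + 2 = -0.8784… + 2 = 1.1215…
  H = 60 × 1.1215… = 67.292…° → H = 67.3°
= HSL(67.3°, 73.3%, 51.6%)


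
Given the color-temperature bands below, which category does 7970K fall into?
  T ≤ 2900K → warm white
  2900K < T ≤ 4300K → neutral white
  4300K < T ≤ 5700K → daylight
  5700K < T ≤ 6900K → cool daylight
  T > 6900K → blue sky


Temperature: 7970K
7970K > 6900K → blue sky
Classification: blue sky


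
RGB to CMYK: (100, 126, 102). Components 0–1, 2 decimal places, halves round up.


R'=100/255≈0.3922, G'=126/255≈0.4941, B'=102/255≈0.4000
K = 1 - max(R',G',B') = 1 - 126/255 = 129/255 = 0.50588… → 0.51
(1-R'-K)/(1-K) simplifies to (max-R)/max with max = 126:
C = (126-100)/126 = 26/126 = 0.20634… → 0.21
M = (126-126)/126 = 0/126 = 0 → 0.00
Y = (126-102)/126 = 24/126 = 0.19047… → 0.19
= CMYK(0.21, 0.00, 0.19, 0.51)


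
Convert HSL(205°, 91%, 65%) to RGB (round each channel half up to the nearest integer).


H=205°, S=0.91, L=0.65
C = (1-|2L-1|)×S = (1-|0.30|)×0.91 = 0.637
H' = H/60 = 205/60 ≈ 3.4167; X = C×(1-|H' mod 2 - 1|) ≈ 0.3716
m = L - C/2 = 0.65 - 0.3185 = 0.3315
Sector ⌊H'⌋ = 3 → (R',G',B') = (0.0, ≈0.3716, 0.637)
RGB = ((R'+m)×255, (G'+m)×255, (B'+m)×255) = (84.5325, 179.28625, 246.9675)
Round half up → RGB(85, 179, 247)


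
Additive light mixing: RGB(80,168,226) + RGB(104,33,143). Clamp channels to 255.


Additive: each channel = min(255, C₁+C₂)
R: 80+104 = 184 → 184
G: 168+33 = 201 → 201
B: 226+143 = 369 → 255
= RGB(184, 201, 255)


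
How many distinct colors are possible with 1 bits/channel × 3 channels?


Total bits = 1 bits/channel × 3 channels = 3 bits
Distinct colors = 2^3
= 8 colors


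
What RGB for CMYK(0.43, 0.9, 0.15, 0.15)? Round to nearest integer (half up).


R = 255 × (1-C) × (1-K) = 255 × 0.57 × 0.85 = 123.5475 → 124
G = 255 × (1-M) × (1-K) = 255 × 0.10 × 0.85 = 21.675 → 22
B = 255 × (1-Y) × (1-K) = 255 × 0.85 × 0.85 = 184.2375 → 184
= RGB(124, 22, 184)


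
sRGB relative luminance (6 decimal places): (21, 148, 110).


Linearize each channel (sRGB transfer function): c = v/255; c_lin = c/12.92 if c ≤ 0.04045, else ((c+0.055)/1.055)^2.4
  R: 21/255 ≈ 0.082353 > 0.04045 → ((0.082353+0.055)/1.055)^2.4 ≈ 0.007499
  G: 148/255 ≈ 0.580392 > 0.04045 → ((0.580392+0.055)/1.055)^2.4 ≈ 0.296138
  B: 110/255 ≈ 0.431373 > 0.04045 → ((0.431373+0.055)/1.055)^2.4 ≈ 0.155926
R_lin = 0.007499, G_lin = 0.296138, B_lin = 0.155926
L = 0.2126×R + 0.7152×G + 0.0722×B
L = 0.2126×0.007499 + 0.7152×0.296138 + 0.0722×0.155926
L ≈ 0.224650


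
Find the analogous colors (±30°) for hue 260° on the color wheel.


Base hue: 260°
Left analog: (260 - 30) mod 360 = 230°
Right analog: (260 + 30) mod 360 = 290°
Analogous hues = 230° and 290°


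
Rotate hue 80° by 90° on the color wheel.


New hue = (H + rotation) mod 360
New hue = (80 + 90) mod 360
= 170 mod 360
= 170°


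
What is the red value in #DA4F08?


Color: #DA4F08
R = DA = 218
G = 4F = 79
B = 08 = 8
Red = 218


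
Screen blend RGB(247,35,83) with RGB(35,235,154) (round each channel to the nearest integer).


Screen: C = 255 - (255-A)×(255-B)/255, rounded to nearest integer
R: 255 - (255-247)×(255-35)/255 = 255 - 1760/255 ≈ 255 - 6.902 = 248.098 → 248
G: 255 - (255-35)×(255-235)/255 = 255 - 4400/255 ≈ 255 - 17.255 = 237.745 → 238
B: 255 - (255-83)×(255-154)/255 = 255 - 17372/255 ≈ 255 - 68.125 = 186.875 → 187
= RGB(248, 238, 187)


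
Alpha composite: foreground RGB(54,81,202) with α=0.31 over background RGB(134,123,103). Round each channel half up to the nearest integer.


C = α×F + (1-α)×B, with 1-α = 0.69
R: 0.31×54 + 0.69×134 = 16.74 + 92.46 = 109.20 → 109
G: 0.31×81 + 0.69×123 = 25.11 + 84.87 = 109.98 → 110
B: 0.31×202 + 0.69×103 = 62.62 + 71.07 = 133.69 → 134
= RGB(109, 110, 134)


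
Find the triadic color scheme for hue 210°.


Triadic: equally spaced at 120° intervals
H1 = 210°
H2 = (210 + 120) mod 360 = 330°
H3 = (210 + 240) mod 360 = 90°
Triadic = 210°, 330°, 90°


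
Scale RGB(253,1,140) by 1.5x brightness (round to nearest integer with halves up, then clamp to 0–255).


Multiply each channel by 1.5, round half up, clamp to [0, 255]
R: 253×1.5 = 379.5 → round → 380 → clamp → 255
G: 1×1.5 = 1.5 → round → 2
B: 140×1.5 = 210
= RGB(255, 2, 210)


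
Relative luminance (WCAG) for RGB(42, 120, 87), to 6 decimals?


Linearize each channel (sRGB transfer function): c = v/255; c_lin = c/12.92 if c ≤ 0.04045, else ((c+0.055)/1.055)^2.4
  R: 42/255 ≈ 0.164706 > 0.04045 → ((0.164706+0.055)/1.055)^2.4 ≈ 0.023153
  G: 120/255 ≈ 0.470588 > 0.04045 → ((0.470588+0.055)/1.055)^2.4 ≈ 0.187821
  B: 87/255 ≈ 0.341176 > 0.04045 → ((0.341176+0.055)/1.055)^2.4 ≈ 0.095307
R_lin = 0.023153, G_lin = 0.187821, B_lin = 0.095307
L = 0.2126×R + 0.7152×G + 0.0722×B
L = 0.2126×0.023153 + 0.7152×0.187821 + 0.0722×0.095307
L ≈ 0.146133


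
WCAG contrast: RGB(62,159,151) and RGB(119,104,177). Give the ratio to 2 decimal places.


Linearize each sRGB channel c=v/255: c/12.92 if c ≤ 0.04045 else ((c+0.055)/1.055)^2.4
L = 0.2126×R_lin + 0.7152×G_lin + 0.0722×B_lin
Color 1 (62,159,151):
  R=62: 62/255≈0.2431 > 0.04045 → ((0.2431+0.055)/1.055)^2.4 ≈ 0.04817
  G=159: 159/255≈0.6235 > 0.04045 → ((0.6235+0.055)/1.055)^2.4 ≈ 0.34670
  B=151: 151/255≈0.5922 > 0.04045 → ((0.5922+0.055)/1.055)^2.4 ≈ 0.30947
  L1 = 0.2126×0.04817 + 0.7152×0.34670 + 0.0722×0.30947 ≈ 0.28055
Color 2 (119,104,177):
  R=119: 119/255≈0.4667 > 0.04045 → ((0.4667+0.055)/1.055)^2.4 ≈ 0.18447
  G=104: 104/255≈0.4078 > 0.04045 → ((0.4078+0.055)/1.055)^2.4 ≈ 0.13843
  B=177: 177/255≈0.6941 > 0.04045 → ((0.6941+0.055)/1.055)^2.4 ≈ 0.43966
  L2 = 0.2126×0.18447 + 0.7152×0.13843 + 0.0722×0.43966 ≈ 0.16997
Lighter = 0.28055, Darker = 0.16997
Ratio = (L_lighter + 0.05) / (L_darker + 0.05)
Ratio = (0.28055 + 0.05) / (0.16997 + 0.05) = 0.33055 / 0.21997 ≈ 1.5027
Ratio ≈ 1.50:1


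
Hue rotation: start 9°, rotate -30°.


New hue = (H + rotation) mod 360
New hue = (9 -30) mod 360
= -21 mod 360
= 339°


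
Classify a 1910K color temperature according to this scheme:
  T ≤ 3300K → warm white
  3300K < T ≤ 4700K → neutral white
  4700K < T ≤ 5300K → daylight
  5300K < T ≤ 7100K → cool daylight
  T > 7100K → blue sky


Temperature: 1910K
1910K ≤ 3300K → warm white
Classification: warm white
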